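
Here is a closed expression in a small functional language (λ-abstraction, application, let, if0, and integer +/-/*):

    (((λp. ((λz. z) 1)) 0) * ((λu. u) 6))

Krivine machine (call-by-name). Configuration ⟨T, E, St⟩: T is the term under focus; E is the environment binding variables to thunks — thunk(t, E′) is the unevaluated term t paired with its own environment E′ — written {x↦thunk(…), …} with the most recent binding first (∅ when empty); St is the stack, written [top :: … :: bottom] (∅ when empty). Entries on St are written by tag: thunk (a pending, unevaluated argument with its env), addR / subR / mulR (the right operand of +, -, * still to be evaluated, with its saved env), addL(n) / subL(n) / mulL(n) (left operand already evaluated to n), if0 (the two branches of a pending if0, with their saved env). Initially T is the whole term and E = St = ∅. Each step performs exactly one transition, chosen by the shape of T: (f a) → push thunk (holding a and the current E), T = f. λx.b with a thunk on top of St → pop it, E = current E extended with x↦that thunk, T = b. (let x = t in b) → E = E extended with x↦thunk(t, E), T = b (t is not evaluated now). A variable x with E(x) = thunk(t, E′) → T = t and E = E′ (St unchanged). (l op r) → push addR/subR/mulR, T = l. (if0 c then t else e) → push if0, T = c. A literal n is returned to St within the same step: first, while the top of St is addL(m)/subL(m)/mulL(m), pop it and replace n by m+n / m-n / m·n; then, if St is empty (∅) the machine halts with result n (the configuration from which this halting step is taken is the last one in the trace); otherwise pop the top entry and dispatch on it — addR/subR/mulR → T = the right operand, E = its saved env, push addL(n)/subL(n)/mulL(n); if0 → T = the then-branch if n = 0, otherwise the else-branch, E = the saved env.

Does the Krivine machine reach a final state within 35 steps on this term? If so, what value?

Answer: 6

Execution trace:
[0] ⟨T=(((λp. ((λz. z) 1)) 0) * ((λu. u) 6)); E=∅; St=∅⟩
[1] ⟨T=((λp. ((λz. z) 1)) 0); E=∅; St=[mulR]⟩
[2] ⟨T=(λp. ((λz. z) 1)); E=∅; St=[thunk :: mulR]⟩
[3] ⟨T=((λz. z) 1); E={p↦thunk(0, ∅)}; St=[mulR]⟩
[4] ⟨T=(λz. z); E={p↦thunk(0, ∅)}; St=[thunk :: mulR]⟩
[5] ⟨T=z; E={z↦thunk(1, {p↦thunk(0, ∅)}), p↦thunk(0, ∅)}; St=[mulR]⟩
[6] ⟨T=1; E={p↦thunk(0, ∅)}; St=[mulR]⟩
[7] ⟨T=((λu. u) 6); E=∅; St=[mulL(1)]⟩
[8] ⟨T=(λu. u); E=∅; St=[thunk :: mulL(1)]⟩
[9] ⟨T=u; E={u↦thunk(6, ∅)}; St=[mulL(1)]⟩
[10] ⟨T=6; E=∅; St=[mulL(1)]⟩
→ final value 6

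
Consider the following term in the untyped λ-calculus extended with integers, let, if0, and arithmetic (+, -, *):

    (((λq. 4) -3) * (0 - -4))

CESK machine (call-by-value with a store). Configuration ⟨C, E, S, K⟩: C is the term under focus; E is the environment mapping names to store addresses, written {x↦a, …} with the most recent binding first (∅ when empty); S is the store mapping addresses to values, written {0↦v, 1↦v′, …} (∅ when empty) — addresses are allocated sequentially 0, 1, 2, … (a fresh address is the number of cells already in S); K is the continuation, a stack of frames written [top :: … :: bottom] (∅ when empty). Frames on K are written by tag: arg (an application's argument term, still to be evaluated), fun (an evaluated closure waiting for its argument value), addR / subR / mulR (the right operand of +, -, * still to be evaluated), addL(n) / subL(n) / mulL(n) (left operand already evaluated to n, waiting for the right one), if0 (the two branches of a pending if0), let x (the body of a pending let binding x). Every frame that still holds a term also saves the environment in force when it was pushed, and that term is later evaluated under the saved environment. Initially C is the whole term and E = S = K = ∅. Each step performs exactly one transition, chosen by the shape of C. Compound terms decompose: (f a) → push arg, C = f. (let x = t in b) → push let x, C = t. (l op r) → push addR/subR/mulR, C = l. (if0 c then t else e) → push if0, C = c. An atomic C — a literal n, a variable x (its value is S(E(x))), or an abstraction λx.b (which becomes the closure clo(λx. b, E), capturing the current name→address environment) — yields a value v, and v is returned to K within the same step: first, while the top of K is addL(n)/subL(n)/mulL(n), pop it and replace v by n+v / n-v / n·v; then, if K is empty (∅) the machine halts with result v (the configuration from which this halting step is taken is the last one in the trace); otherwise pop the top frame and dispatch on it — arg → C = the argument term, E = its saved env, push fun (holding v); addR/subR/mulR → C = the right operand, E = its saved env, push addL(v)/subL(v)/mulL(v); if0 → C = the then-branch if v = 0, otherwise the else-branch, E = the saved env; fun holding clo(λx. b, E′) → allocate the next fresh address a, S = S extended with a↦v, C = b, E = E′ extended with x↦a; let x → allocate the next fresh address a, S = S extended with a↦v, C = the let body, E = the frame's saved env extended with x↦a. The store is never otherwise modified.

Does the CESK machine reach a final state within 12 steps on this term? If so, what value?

Answer: 16

Derivation:
0. ⟨C=(((λq. 4) -3) * (0 - -4)); E=∅; S=∅; K=∅⟩
1. ⟨C=((λq. 4) -3); E=∅; S=∅; K=[mulR]⟩
2. ⟨C=(λq. 4); E=∅; S=∅; K=[arg :: mulR]⟩
3. ⟨C=-3; E=∅; S=∅; K=[fun :: mulR]⟩
4. ⟨C=4; E={q↦0}; S={0↦-3}; K=[mulR]⟩
5. ⟨C=(0 - -4); E=∅; S={0↦-3}; K=[mulL(4)]⟩
6. ⟨C=0; E=∅; S={0↦-3}; K=[subR :: mulL(4)]⟩
7. ⟨C=-4; E=∅; S={0↦-3}; K=[subL(0) :: mulL(4)]⟩
→ final value 16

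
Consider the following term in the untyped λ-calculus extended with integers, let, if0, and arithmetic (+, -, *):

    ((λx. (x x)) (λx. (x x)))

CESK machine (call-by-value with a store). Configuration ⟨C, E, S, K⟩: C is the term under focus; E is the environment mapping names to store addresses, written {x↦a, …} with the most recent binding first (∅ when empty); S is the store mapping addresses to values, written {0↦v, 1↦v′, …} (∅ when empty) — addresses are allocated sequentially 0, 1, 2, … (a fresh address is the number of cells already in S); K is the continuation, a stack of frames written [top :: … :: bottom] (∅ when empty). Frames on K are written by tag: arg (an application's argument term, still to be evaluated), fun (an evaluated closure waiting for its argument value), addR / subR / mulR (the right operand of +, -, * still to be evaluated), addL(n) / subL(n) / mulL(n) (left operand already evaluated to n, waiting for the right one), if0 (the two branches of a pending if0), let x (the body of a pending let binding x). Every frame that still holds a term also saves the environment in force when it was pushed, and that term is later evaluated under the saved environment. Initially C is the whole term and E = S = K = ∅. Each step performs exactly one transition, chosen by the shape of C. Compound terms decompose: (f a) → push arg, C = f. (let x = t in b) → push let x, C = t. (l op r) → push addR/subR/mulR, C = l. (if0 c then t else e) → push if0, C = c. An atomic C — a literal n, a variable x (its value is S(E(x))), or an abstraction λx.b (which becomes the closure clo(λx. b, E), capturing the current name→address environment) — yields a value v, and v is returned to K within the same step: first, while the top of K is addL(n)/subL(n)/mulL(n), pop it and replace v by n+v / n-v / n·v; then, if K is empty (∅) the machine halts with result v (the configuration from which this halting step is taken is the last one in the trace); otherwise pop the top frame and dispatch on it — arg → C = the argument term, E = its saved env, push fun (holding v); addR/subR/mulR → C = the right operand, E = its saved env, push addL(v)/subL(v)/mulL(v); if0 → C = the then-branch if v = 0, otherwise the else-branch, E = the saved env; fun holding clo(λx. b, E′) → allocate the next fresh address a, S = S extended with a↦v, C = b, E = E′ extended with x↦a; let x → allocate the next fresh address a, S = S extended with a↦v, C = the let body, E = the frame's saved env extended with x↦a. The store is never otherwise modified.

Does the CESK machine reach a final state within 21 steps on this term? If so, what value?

Answer: DIVERGES (no final state within 21 steps)

Machine steps:
[0] <C=((λx. (x x)) (λx. (x x))), E=∅, S=∅, K=∅>
[1] <C=(λx. (x x)), E=∅, S=∅, K=[arg]>
[2] <C=(λx. (x x)), E=∅, S=∅, K=[fun]>
[3] <C=(x x), E={x↦0}, S={0↦clo(λx. (x x), ∅)}, K=∅>
[4] <C=x, E={x↦0}, S={0↦clo(λx. (x x), ∅)}, K=[arg]>
[5] <C=x, E={x↦0}, S={0↦clo(λx. (x x), ∅)}, K=[fun]>
[6] <C=(x x), E={x↦1}, S={0↦clo(λx. (x x), ∅), 1↦clo(λx. (x x), ∅)}, K=∅>
[7] <C=x, E={x↦1}, S={0↦clo(λx. (x x), ∅), 1↦clo(λx. (x x), ∅)}, K=[arg]>
[8] <C=x, E={x↦1}, S={0↦clo(λx. (x x), ∅), 1↦clo(λx. (x x), ∅)}, K=[fun]>
[9] <C=(x x), E={x↦2}, S={0↦clo(λx. (x x), ∅), 1↦clo(λx. (x x), ∅), 2↦clo(λx. (x x), ∅)}, K=∅>
[10] <C=x, E={x↦2}, S={0↦clo(λx. (x x), ∅), 1↦clo(λx. (x x), ∅), 2↦clo(λx. (x x), ∅)}, K=[arg]>
[11] <C=x, E={x↦2}, S={0↦clo(λx. (x x), ∅), 1↦clo(λx. (x x), ∅), 2↦clo(λx. (x x), ∅)}, K=[fun]>
[12] <C=(x x), E={x↦3}, S={0↦clo(λx. (x x), ∅), 1↦clo(λx. (x x), ∅), 2↦clo(λx. (x x), ∅), 3↦clo(λx. (x x), ∅)}, K=∅>
[13] <C=x, E={x↦3}, S={0↦clo(λx. (x x), ∅), 1↦clo(λx. (x x), ∅), 2↦clo(λx. (x x), ∅), 3↦clo(λx. (x x), ∅)}, K=[arg]>
[14] <C=x, E={x↦3}, S={0↦clo(λx. (x x), ∅), 1↦clo(λx. (x x), ∅), 2↦clo(λx. (x x), ∅), 3↦clo(λx. (x x), ∅)}, K=[fun]>
[15] <C=(x x), E={x↦4}, S={0↦clo(λx. (x x), ∅), 1↦clo(λx. (x x), ∅), 2↦clo(λx. (x x), ∅), 3↦clo(λx. (x x), ∅), 4↦clo(λx. (x x), ∅)}, K=∅>
[16] <C=x, E={x↦4}, S={0↦clo(λx. (x x), ∅), 1↦clo(λx. (x x), ∅), 2↦clo(λx. (x x), ∅), 3↦clo(λx. (x x), ∅), 4↦clo(λx. (x x), ∅)}, K=[arg]>
[17] <C=x, E={x↦4}, S={0↦clo(λx. (x x), ∅), 1↦clo(λx. (x x), ∅), 2↦clo(λx. (x x), ∅), 3↦clo(λx. (x x), ∅), 4↦clo(λx. (x x), ∅)}, K=[fun]>
[18] <C=(x x), E={x↦5}, S={0↦clo(λx. (x x), ∅), 1↦clo(λx. (x x), ∅), 2↦clo(λx. (x x), ∅), 3↦clo(λx. (x x), ∅), 4↦clo(λx. (x x), ∅), 5↦clo(λx. (x x), ∅)}, K=∅>
[19] <C=x, E={x↦5}, S={0↦clo(λx. (x x), ∅), 1↦clo(λx. (x x), ∅), 2↦clo(λx. (x x), ∅), 3↦clo(λx. (x x), ∅), 4↦clo(λx. (x x), ∅), 5↦clo(λx. (x x), ∅)}, K=[arg]>
[20] <C=x, E={x↦5}, S={0↦clo(λx. (x x), ∅), 1↦clo(λx. (x x), ∅), 2↦clo(λx. (x x), ∅), 3↦clo(λx. (x x), ∅), 4↦clo(λx. (x x), ∅), 5↦clo(λx. (x x), ∅)}, K=[fun]>
[21] <C=(x x), E={x↦6}, S={0↦clo(λx. (x x), ∅), 1↦clo(λx. (x x), ∅), 2↦clo(λx. (x x), ∅), 3↦clo(λx. (x x), ∅), 4↦clo(λx. (x x), ∅), 5↦clo(λx. (x x), ∅), 6↦clo(λx. (x x), ∅)}, K=∅>
→ 21 transitions taken and the configuration is still not final: no result within 21 steps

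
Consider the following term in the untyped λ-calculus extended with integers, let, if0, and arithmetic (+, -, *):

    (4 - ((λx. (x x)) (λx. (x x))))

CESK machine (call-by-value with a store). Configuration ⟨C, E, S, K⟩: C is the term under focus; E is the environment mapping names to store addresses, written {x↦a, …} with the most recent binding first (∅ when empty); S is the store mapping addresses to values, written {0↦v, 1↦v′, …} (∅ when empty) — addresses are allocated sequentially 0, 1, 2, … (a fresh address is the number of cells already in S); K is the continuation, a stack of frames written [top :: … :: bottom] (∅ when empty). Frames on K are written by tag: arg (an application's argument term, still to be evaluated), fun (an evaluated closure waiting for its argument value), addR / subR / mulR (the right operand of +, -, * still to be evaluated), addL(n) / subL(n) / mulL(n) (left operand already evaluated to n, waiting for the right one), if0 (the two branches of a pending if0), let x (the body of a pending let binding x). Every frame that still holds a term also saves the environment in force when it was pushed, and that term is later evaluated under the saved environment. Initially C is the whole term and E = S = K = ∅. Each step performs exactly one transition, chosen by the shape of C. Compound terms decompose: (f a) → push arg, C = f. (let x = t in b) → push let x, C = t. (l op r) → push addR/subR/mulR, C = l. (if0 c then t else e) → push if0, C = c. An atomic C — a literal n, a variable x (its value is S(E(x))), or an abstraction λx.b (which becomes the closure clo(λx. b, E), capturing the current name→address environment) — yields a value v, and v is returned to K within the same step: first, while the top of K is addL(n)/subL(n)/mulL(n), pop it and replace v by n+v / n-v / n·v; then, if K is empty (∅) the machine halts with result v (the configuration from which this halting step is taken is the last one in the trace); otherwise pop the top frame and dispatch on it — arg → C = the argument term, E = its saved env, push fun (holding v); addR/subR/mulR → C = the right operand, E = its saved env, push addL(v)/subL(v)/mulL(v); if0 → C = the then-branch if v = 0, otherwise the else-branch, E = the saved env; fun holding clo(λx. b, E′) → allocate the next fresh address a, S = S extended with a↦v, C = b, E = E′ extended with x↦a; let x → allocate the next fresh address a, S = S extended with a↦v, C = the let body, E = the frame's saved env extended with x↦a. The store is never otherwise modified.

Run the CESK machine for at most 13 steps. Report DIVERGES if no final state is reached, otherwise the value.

Answer: DIVERGES (no final state within 13 steps)

Execution trace:
[0] <C=(4 - ((λx. (x x)) (λx. (x x)))), E=∅, S=∅, K=∅>
[1] <C=4, E=∅, S=∅, K=[subR]>
[2] <C=((λx. (x x)) (λx. (x x))), E=∅, S=∅, K=[subL(4)]>
[3] <C=(λx. (x x)), E=∅, S=∅, K=[arg :: subL(4)]>
[4] <C=(λx. (x x)), E=∅, S=∅, K=[fun :: subL(4)]>
[5] <C=(x x), E={x↦0}, S={0↦clo(λx. (x x), ∅)}, K=[subL(4)]>
[6] <C=x, E={x↦0}, S={0↦clo(λx. (x x), ∅)}, K=[arg :: subL(4)]>
[7] <C=x, E={x↦0}, S={0↦clo(λx. (x x), ∅)}, K=[fun :: subL(4)]>
[8] <C=(x x), E={x↦1}, S={0↦clo(λx. (x x), ∅), 1↦clo(λx. (x x), ∅)}, K=[subL(4)]>
[9] <C=x, E={x↦1}, S={0↦clo(λx. (x x), ∅), 1↦clo(λx. (x x), ∅)}, K=[arg :: subL(4)]>
[10] <C=x, E={x↦1}, S={0↦clo(λx. (x x), ∅), 1↦clo(λx. (x x), ∅)}, K=[fun :: subL(4)]>
[11] <C=(x x), E={x↦2}, S={0↦clo(λx. (x x), ∅), 1↦clo(λx. (x x), ∅), 2↦clo(λx. (x x), ∅)}, K=[subL(4)]>
[12] <C=x, E={x↦2}, S={0↦clo(λx. (x x), ∅), 1↦clo(λx. (x x), ∅), 2↦clo(λx. (x x), ∅)}, K=[arg :: subL(4)]>
[13] <C=x, E={x↦2}, S={0↦clo(λx. (x x), ∅), 1↦clo(λx. (x x), ∅), 2↦clo(λx. (x x), ∅)}, K=[fun :: subL(4)]>
→ 13 transitions taken and the configuration is still not final: no result within 13 steps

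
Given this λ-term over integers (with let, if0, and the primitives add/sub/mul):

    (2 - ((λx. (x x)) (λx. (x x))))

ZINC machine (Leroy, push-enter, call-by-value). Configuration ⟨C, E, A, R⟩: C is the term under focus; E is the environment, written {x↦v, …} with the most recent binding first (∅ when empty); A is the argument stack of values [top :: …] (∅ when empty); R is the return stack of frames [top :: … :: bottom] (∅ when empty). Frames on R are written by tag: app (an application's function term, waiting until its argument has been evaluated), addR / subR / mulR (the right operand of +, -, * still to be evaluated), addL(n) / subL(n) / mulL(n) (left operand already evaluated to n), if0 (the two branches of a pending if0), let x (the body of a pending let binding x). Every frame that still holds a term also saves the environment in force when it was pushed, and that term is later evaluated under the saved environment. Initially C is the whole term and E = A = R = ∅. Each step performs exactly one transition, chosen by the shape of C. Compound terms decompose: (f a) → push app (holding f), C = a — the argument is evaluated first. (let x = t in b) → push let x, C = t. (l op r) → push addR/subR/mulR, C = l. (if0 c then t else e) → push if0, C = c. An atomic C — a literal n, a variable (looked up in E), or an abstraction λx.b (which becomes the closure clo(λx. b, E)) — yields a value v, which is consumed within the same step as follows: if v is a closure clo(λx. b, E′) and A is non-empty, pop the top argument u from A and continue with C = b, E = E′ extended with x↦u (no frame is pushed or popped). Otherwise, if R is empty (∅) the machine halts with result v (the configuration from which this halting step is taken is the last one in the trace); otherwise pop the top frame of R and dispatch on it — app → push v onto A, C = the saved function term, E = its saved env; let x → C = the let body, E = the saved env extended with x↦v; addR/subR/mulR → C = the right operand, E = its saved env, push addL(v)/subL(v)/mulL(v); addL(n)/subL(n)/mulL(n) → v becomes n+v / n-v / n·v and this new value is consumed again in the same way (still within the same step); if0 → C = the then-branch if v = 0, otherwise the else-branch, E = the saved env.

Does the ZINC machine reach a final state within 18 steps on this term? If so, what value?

Answer: DIVERGES (no final state within 18 steps)

Machine steps:
t=0: <C=(2 - ((λx. (x x)) (λx. (x x)))), E=∅, A=∅, R=∅>
t=1: <C=2, E=∅, A=∅, R=[subR]>
t=2: <C=((λx. (x x)) (λx. (x x))), E=∅, A=∅, R=[subL(2)]>
t=3: <C=(λx. (x x)), E=∅, A=∅, R=[app :: subL(2)]>
t=4: <C=(λx. (x x)), E=∅, A=[clo(λx. (x x), ∅)], R=[subL(2)]>
t=5: <C=(x x), E={x↦clo(λx. (x x), ∅)}, A=∅, R=[subL(2)]>
t=6: <C=x, E={x↦clo(λx. (x x), ∅)}, A=∅, R=[app :: subL(2)]>
t=7: <C=x, E={x↦clo(λx. (x x), ∅)}, A=[clo(λx. (x x), ∅)], R=[subL(2)]>
… configuration repeats with period 3 (steps 5–7 recur indefinitely) …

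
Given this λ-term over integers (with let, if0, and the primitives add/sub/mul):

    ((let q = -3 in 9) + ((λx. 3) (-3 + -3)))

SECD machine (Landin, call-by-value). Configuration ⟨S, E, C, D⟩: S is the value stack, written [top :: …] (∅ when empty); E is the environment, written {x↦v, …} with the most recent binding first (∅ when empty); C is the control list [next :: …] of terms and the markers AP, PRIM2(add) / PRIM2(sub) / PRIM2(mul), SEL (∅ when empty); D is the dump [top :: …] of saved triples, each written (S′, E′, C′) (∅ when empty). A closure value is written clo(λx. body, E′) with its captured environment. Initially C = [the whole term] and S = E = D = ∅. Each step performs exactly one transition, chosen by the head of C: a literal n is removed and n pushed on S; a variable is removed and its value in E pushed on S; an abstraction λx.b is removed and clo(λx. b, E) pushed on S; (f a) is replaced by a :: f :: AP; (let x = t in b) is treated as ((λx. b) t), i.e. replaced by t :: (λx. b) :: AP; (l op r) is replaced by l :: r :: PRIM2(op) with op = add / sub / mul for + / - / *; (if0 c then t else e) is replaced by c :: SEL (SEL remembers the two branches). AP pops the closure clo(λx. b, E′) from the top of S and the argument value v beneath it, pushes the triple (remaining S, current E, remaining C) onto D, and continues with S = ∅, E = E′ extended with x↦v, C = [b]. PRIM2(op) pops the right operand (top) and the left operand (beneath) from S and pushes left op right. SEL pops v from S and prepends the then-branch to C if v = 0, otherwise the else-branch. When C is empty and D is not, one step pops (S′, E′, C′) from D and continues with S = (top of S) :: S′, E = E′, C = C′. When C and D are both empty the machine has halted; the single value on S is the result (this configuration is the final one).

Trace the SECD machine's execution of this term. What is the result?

0. <S=∅, E=∅, C=[((let q = -3 in 9) + ((λx. 3) (-3 + -3)))], D=∅>
1. <S=∅, E=∅, C=[(let q = -3 in 9) :: ((λx. 3) (-3 + -3)) :: PRIM2(add)], D=∅>
2. <S=∅, E=∅, C=[-3 :: (λq. 9) :: AP :: ((λx. 3) (-3 + -3)) :: PRIM2(add)], D=∅>
3. <S=[-3], E=∅, C=[(λq. 9) :: AP :: ((λx. 3) (-3 + -3)) :: PRIM2(add)], D=∅>
4. <S=[clo(λq. 9, ∅) :: -3], E=∅, C=[AP :: ((λx. 3) (-3 + -3)) :: PRIM2(add)], D=∅>
5. <S=∅, E={q↦-3}, C=[9], D=[(∅, ∅, [((λx. 3) (-3 + -3)) :: PRIM2(add)])]>
6. <S=[9], E={q↦-3}, C=∅, D=[(∅, ∅, [((λx. 3) (-3 + -3)) :: PRIM2(add)])]>
7. <S=[9], E=∅, C=[((λx. 3) (-3 + -3)) :: PRIM2(add)], D=∅>
8. <S=[9], E=∅, C=[(-3 + -3) :: (λx. 3) :: AP :: PRIM2(add)], D=∅>
9. <S=[9], E=∅, C=[-3 :: -3 :: PRIM2(add) :: (λx. 3) :: AP :: PRIM2(add)], D=∅>
10. <S=[-3 :: 9], E=∅, C=[-3 :: PRIM2(add) :: (λx. 3) :: AP :: PRIM2(add)], D=∅>
11. <S=[-3 :: -3 :: 9], E=∅, C=[PRIM2(add) :: (λx. 3) :: AP :: PRIM2(add)], D=∅>
12. <S=[-6 :: 9], E=∅, C=[(λx. 3) :: AP :: PRIM2(add)], D=∅>
13. <S=[clo(λx. 3, ∅) :: -6 :: 9], E=∅, C=[AP :: PRIM2(add)], D=∅>
14. <S=∅, E={x↦-6}, C=[3], D=[([9], ∅, [PRIM2(add)])]>
15. <S=[3], E={x↦-6}, C=∅, D=[([9], ∅, [PRIM2(add)])]>
16. <S=[3 :: 9], E=∅, C=[PRIM2(add)], D=∅>
17. <S=[12], E=∅, C=∅, D=∅>
→ final value 12

Answer: 12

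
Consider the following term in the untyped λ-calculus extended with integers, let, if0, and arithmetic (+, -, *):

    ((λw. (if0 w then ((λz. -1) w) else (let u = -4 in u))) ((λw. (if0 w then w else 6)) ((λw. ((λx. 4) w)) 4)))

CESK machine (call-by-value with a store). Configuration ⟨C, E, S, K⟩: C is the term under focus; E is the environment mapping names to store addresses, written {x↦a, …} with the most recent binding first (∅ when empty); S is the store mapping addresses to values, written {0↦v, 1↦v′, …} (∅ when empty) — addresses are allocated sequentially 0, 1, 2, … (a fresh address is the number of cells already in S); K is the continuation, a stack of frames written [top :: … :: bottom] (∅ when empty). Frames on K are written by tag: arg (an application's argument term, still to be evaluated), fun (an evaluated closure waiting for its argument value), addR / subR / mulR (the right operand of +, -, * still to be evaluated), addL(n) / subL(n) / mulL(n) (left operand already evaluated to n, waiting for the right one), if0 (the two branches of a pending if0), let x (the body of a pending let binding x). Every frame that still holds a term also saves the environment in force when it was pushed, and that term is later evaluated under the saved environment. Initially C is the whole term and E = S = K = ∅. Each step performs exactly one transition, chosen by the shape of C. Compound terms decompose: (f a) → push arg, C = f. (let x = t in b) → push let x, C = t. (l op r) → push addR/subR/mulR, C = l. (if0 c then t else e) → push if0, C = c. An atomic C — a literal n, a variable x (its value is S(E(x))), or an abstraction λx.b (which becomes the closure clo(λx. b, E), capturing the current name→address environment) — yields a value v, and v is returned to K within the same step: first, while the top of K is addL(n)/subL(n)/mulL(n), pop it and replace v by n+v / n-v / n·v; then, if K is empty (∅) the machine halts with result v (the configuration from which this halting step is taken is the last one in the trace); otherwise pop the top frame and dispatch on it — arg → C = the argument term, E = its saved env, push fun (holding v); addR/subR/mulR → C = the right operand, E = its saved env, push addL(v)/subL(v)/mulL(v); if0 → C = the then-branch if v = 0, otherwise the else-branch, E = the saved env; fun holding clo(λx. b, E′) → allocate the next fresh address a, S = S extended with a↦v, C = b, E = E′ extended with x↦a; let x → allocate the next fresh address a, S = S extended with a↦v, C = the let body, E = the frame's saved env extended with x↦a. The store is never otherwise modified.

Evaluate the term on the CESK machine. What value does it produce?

Answer: -4

Machine steps:
0. <C=((λw. (if0 w then ((λz. -1) w) else (let u = -4 in u))) ((λw. (if0 w then w else 6)) ((λw. ((λx. 4) w)) 4))), E=∅, S=∅, K=∅>
1. <C=(λw. (if0 w then ((λz. -1) w) else (let u = -4 in u))), E=∅, S=∅, K=[arg]>
2. <C=((λw. (if0 w then w else 6)) ((λw. ((λx. 4) w)) 4)), E=∅, S=∅, K=[fun]>
3. <C=(λw. (if0 w then w else 6)), E=∅, S=∅, K=[arg :: fun]>
4. <C=((λw. ((λx. 4) w)) 4), E=∅, S=∅, K=[fun :: fun]>
5. <C=(λw. ((λx. 4) w)), E=∅, S=∅, K=[arg :: fun :: fun]>
6. <C=4, E=∅, S=∅, K=[fun :: fun :: fun]>
7. <C=((λx. 4) w), E={w↦0}, S={0↦4}, K=[fun :: fun]>
8. <C=(λx. 4), E={w↦0}, S={0↦4}, K=[arg :: fun :: fun]>
9. <C=w, E={w↦0}, S={0↦4}, K=[fun :: fun :: fun]>
10. <C=4, E={x↦1, w↦0}, S={0↦4, 1↦4}, K=[fun :: fun]>
11. <C=(if0 w then w else 6), E={w↦2}, S={0↦4, 1↦4, 2↦4}, K=[fun]>
12. <C=w, E={w↦2}, S={0↦4, 1↦4, 2↦4}, K=[if0 :: fun]>
13. <C=6, E={w↦2}, S={0↦4, 1↦4, 2↦4}, K=[fun]>
14. <C=(if0 w then ((λz. -1) w) else (let u = -4 in u)), E={w↦3}, S={0↦4, 1↦4, 2↦4, 3↦6}, K=∅>
15. <C=w, E={w↦3}, S={0↦4, 1↦4, 2↦4, 3↦6}, K=[if0]>
16. <C=(let u = -4 in u), E={w↦3}, S={0↦4, 1↦4, 2↦4, 3↦6}, K=∅>
17. <C=-4, E={w↦3}, S={0↦4, 1↦4, 2↦4, 3↦6}, K=[let u]>
18. <C=u, E={u↦4, w↦3}, S={0↦4, 1↦4, 2↦4, 3↦6, 4↦-4}, K=∅>
→ final value -4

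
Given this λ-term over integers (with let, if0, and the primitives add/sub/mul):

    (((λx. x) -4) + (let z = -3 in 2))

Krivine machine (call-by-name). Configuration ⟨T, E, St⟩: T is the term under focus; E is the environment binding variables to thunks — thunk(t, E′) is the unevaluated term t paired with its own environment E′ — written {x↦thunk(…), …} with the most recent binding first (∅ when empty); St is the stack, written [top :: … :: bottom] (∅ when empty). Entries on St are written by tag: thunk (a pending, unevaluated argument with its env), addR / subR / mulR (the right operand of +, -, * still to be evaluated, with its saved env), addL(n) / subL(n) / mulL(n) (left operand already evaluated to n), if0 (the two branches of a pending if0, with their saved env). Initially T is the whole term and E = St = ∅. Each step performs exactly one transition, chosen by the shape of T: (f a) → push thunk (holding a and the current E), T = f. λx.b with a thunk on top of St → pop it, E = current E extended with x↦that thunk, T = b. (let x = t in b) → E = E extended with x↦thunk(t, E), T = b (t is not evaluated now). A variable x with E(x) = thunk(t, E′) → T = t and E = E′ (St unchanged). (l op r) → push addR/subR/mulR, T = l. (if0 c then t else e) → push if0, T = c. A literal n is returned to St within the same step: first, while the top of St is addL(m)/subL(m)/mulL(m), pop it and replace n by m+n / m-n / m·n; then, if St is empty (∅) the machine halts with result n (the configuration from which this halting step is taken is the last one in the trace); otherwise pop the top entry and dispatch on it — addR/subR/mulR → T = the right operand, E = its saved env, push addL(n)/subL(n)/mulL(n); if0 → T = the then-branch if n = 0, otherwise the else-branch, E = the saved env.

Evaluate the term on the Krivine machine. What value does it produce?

Answer: -2

Derivation:
0. <T=(((λx. x) -4) + (let z = -3 in 2)), E=∅, St=∅>
1. <T=((λx. x) -4), E=∅, St=[addR]>
2. <T=(λx. x), E=∅, St=[thunk :: addR]>
3. <T=x, E={x↦thunk(-4, ∅)}, St=[addR]>
4. <T=-4, E=∅, St=[addR]>
5. <T=(let z = -3 in 2), E=∅, St=[addL(-4)]>
6. <T=2, E={z↦thunk(-3, ∅)}, St=[addL(-4)]>
→ final value -2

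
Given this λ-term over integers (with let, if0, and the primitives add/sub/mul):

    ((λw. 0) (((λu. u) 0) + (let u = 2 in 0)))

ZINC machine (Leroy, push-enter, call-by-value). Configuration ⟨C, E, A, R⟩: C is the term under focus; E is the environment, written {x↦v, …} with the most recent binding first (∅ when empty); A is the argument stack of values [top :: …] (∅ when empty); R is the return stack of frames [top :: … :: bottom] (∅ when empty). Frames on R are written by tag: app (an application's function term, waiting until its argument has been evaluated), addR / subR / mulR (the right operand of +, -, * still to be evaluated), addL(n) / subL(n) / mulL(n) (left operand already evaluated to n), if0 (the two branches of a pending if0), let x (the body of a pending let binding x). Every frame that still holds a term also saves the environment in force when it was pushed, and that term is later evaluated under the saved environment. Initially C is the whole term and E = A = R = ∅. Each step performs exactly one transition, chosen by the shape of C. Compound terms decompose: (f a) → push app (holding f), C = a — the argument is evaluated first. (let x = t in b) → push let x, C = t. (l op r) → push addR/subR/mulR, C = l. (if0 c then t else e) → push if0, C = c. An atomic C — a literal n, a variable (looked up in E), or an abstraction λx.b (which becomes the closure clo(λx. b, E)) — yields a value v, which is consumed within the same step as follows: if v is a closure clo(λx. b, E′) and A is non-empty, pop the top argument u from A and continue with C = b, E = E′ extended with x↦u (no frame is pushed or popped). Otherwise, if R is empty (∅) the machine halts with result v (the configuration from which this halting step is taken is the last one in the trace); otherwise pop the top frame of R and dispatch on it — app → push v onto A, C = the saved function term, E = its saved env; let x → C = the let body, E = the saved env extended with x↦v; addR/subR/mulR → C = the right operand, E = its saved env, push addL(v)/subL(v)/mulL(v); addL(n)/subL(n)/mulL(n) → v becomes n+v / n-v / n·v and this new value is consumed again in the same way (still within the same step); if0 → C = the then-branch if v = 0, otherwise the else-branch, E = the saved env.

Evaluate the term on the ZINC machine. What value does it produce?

step 0: <C=((λw. 0) (((λu. u) 0) + (let u = 2 in 0))), E=∅, A=∅, R=∅>
step 1: <C=(((λu. u) 0) + (let u = 2 in 0)), E=∅, A=∅, R=[app]>
step 2: <C=((λu. u) 0), E=∅, A=∅, R=[addR :: app]>
step 3: <C=0, E=∅, A=∅, R=[app :: addR :: app]>
step 4: <C=(λu. u), E=∅, A=[0], R=[addR :: app]>
step 5: <C=u, E={u↦0}, A=∅, R=[addR :: app]>
step 6: <C=(let u = 2 in 0), E=∅, A=∅, R=[addL(0) :: app]>
step 7: <C=2, E=∅, A=∅, R=[let u :: addL(0) :: app]>
step 8: <C=0, E={u↦2}, A=∅, R=[addL(0) :: app]>
step 9: <C=(λw. 0), E=∅, A=[0], R=∅>
step 10: <C=0, E={w↦0}, A=∅, R=∅>
→ final value 0

Answer: 0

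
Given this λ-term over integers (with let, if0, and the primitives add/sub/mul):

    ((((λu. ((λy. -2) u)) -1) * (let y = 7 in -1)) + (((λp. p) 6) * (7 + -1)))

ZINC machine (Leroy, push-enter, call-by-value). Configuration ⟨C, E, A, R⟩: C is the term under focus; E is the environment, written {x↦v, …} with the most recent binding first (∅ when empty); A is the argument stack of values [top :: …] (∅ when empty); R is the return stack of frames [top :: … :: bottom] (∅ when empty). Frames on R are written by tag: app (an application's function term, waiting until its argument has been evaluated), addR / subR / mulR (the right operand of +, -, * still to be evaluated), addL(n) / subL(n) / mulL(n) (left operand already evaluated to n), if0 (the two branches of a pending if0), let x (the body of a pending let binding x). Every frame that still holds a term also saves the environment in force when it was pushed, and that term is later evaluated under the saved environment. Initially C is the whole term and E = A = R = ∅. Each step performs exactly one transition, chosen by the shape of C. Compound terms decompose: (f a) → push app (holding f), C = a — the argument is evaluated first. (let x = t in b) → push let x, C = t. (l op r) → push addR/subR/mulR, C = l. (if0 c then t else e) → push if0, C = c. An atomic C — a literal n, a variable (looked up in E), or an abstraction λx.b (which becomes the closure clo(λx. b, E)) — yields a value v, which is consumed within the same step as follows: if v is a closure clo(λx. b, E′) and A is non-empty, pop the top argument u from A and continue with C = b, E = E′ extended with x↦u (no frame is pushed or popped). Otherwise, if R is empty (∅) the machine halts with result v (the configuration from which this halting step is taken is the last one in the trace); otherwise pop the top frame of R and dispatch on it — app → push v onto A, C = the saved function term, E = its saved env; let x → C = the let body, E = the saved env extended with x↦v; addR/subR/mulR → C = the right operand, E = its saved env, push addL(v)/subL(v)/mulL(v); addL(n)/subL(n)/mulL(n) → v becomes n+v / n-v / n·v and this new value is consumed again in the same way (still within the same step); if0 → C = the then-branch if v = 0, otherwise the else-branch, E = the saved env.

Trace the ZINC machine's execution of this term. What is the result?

Answer: 38

Derivation:
[0] ⟨C=((((λu. ((λy. -2) u)) -1) * (let y = 7 in -1)) + (((λp. p) 6) * (7 + -1))); E=∅; A=∅; R=∅⟩
[1] ⟨C=(((λu. ((λy. -2) u)) -1) * (let y = 7 in -1)); E=∅; A=∅; R=[addR]⟩
[2] ⟨C=((λu. ((λy. -2) u)) -1); E=∅; A=∅; R=[mulR :: addR]⟩
[3] ⟨C=-1; E=∅; A=∅; R=[app :: mulR :: addR]⟩
[4] ⟨C=(λu. ((λy. -2) u)); E=∅; A=[-1]; R=[mulR :: addR]⟩
[5] ⟨C=((λy. -2) u); E={u↦-1}; A=∅; R=[mulR :: addR]⟩
[6] ⟨C=u; E={u↦-1}; A=∅; R=[app :: mulR :: addR]⟩
[7] ⟨C=(λy. -2); E={u↦-1}; A=[-1]; R=[mulR :: addR]⟩
[8] ⟨C=-2; E={y↦-1, u↦-1}; A=∅; R=[mulR :: addR]⟩
[9] ⟨C=(let y = 7 in -1); E=∅; A=∅; R=[mulL(-2) :: addR]⟩
[10] ⟨C=7; E=∅; A=∅; R=[let y :: mulL(-2) :: addR]⟩
[11] ⟨C=-1; E={y↦7}; A=∅; R=[mulL(-2) :: addR]⟩
[12] ⟨C=(((λp. p) 6) * (7 + -1)); E=∅; A=∅; R=[addL(2)]⟩
[13] ⟨C=((λp. p) 6); E=∅; A=∅; R=[mulR :: addL(2)]⟩
[14] ⟨C=6; E=∅; A=∅; R=[app :: mulR :: addL(2)]⟩
[15] ⟨C=(λp. p); E=∅; A=[6]; R=[mulR :: addL(2)]⟩
[16] ⟨C=p; E={p↦6}; A=∅; R=[mulR :: addL(2)]⟩
[17] ⟨C=(7 + -1); E=∅; A=∅; R=[mulL(6) :: addL(2)]⟩
[18] ⟨C=7; E=∅; A=∅; R=[addR :: mulL(6) :: addL(2)]⟩
[19] ⟨C=-1; E=∅; A=∅; R=[addL(7) :: mulL(6) :: addL(2)]⟩
→ final value 38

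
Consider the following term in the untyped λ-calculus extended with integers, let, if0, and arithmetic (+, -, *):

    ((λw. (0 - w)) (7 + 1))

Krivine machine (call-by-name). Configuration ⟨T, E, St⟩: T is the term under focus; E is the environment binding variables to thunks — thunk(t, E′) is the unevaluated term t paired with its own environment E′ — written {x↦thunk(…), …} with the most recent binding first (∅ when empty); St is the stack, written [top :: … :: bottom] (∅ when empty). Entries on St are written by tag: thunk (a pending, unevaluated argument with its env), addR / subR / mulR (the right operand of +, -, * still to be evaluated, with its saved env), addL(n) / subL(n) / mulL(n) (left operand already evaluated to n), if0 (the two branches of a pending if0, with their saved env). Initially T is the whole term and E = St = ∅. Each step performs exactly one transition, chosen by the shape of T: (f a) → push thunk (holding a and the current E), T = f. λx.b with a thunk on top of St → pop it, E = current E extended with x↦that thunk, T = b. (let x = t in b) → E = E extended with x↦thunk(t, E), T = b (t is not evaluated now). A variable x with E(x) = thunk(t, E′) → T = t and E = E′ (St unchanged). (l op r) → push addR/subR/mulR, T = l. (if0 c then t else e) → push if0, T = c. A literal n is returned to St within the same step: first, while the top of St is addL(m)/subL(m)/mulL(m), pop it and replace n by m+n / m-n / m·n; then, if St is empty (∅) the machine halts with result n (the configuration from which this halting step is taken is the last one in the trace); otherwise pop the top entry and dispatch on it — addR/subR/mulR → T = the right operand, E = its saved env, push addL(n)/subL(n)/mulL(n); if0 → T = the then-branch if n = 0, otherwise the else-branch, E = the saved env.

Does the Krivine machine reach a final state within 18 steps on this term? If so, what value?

Answer: -8

Execution trace:
t=0: <T=((λw. (0 - w)) (7 + 1)), E=∅, St=∅>
t=1: <T=(λw. (0 - w)), E=∅, St=[thunk]>
t=2: <T=(0 - w), E={w↦thunk((7 + 1), ∅)}, St=∅>
t=3: <T=0, E={w↦thunk((7 + 1), ∅)}, St=[subR]>
t=4: <T=w, E={w↦thunk((7 + 1), ∅)}, St=[subL(0)]>
t=5: <T=(7 + 1), E=∅, St=[subL(0)]>
t=6: <T=7, E=∅, St=[addR :: subL(0)]>
t=7: <T=1, E=∅, St=[addL(7) :: subL(0)]>
→ final value -8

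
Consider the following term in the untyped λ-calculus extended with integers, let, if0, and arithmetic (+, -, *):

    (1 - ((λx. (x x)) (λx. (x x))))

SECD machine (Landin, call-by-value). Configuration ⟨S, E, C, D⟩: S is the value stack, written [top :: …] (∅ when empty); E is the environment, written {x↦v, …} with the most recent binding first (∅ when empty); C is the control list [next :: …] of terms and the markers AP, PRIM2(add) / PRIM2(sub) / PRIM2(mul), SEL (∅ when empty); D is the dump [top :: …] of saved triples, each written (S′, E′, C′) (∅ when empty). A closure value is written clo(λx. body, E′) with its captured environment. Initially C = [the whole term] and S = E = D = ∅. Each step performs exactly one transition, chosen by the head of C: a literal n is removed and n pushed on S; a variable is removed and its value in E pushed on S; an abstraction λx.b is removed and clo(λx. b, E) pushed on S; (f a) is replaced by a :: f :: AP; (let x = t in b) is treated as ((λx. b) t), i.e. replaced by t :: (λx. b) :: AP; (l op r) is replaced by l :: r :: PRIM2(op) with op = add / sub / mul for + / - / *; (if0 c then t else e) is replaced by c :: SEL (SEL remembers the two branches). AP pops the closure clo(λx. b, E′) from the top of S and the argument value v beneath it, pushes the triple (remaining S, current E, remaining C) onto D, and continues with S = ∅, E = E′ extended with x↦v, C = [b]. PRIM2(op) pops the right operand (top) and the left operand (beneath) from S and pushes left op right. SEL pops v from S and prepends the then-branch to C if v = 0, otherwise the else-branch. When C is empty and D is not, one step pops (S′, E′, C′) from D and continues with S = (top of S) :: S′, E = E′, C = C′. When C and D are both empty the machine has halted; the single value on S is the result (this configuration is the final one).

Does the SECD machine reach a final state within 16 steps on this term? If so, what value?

[0] <S=∅, E=∅, C=[(1 - ((λx. (x x)) (λx. (x x))))], D=∅>
[1] <S=∅, E=∅, C=[1 :: ((λx. (x x)) (λx. (x x))) :: PRIM2(sub)], D=∅>
[2] <S=[1], E=∅, C=[((λx. (x x)) (λx. (x x))) :: PRIM2(sub)], D=∅>
[3] <S=[1], E=∅, C=[(λx. (x x)) :: (λx. (x x)) :: AP :: PRIM2(sub)], D=∅>
[4] <S=[clo(λx. (x x), ∅) :: 1], E=∅, C=[(λx. (x x)) :: AP :: PRIM2(sub)], D=∅>
[5] <S=[clo(λx. (x x), ∅) :: clo(λx. (x x), ∅) :: 1], E=∅, C=[AP :: PRIM2(sub)], D=∅>
[6] <S=∅, E={x↦clo(λx. (x x), ∅)}, C=[(x x)], D=[([1], ∅, [PRIM2(sub)])]>
[7] <S=∅, E={x↦clo(λx. (x x), ∅)}, C=[x :: x :: AP], D=[([1], ∅, [PRIM2(sub)])]>
[8] <S=[clo(λx. (x x), ∅)], E={x↦clo(λx. (x x), ∅)}, C=[x :: AP], D=[([1], ∅, [PRIM2(sub)])]>
[9] <S=[clo(λx. (x x), ∅) :: clo(λx. (x x), ∅)], E={x↦clo(λx. (x x), ∅)}, C=[AP], D=[([1], ∅, [PRIM2(sub)])]>
[10] <S=∅, E={x↦clo(λx. (x x), ∅)}, C=[(x x)], D=[(∅, {x↦clo(λx. (x x), ∅)}, ∅) :: ([1], ∅, [PRIM2(sub)])]>
[11] <S=∅, E={x↦clo(λx. (x x), ∅)}, C=[x :: x :: AP], D=[(∅, {x↦clo(λx. (x x), ∅)}, ∅) :: ([1], ∅, [PRIM2(sub)])]>
[12] <S=[clo(λx. (x x), ∅)], E={x↦clo(λx. (x x), ∅)}, C=[x :: AP], D=[(∅, {x↦clo(λx. (x x), ∅)}, ∅) :: ([1], ∅, [PRIM2(sub)])]>
[13] <S=[clo(λx. (x x), ∅) :: clo(λx. (x x), ∅)], E={x↦clo(λx. (x x), ∅)}, C=[AP], D=[(∅, {x↦clo(λx. (x x), ∅)}, ∅) :: ([1], ∅, [PRIM2(sub)])]>
[14] <S=∅, E={x↦clo(λx. (x x), ∅)}, C=[(x x)], D=[(∅, {x↦clo(λx. (x x), ∅)}, ∅) :: (∅, {x↦clo(λx. (x x), ∅)}, ∅) :: ([1], ∅, [PRIM2(sub)])]>
[15] <S=∅, E={x↦clo(λx. (x x), ∅)}, C=[x :: x :: AP], D=[(∅, {x↦clo(λx. (x x), ∅)}, ∅) :: (∅, {x↦clo(λx. (x x), ∅)}, ∅) :: ([1], ∅, [PRIM2(sub)])]>
[16] <S=[clo(λx. (x x), ∅)], E={x↦clo(λx. (x x), ∅)}, C=[x :: AP], D=[(∅, {x↦clo(λx. (x x), ∅)}, ∅) :: (∅, {x↦clo(λx. (x x), ∅)}, ∅) :: ([1], ∅, [PRIM2(sub)])]>
→ 16 transitions taken and the configuration is still not final: no result within 16 steps

Answer: DIVERGES (no final state within 16 steps)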